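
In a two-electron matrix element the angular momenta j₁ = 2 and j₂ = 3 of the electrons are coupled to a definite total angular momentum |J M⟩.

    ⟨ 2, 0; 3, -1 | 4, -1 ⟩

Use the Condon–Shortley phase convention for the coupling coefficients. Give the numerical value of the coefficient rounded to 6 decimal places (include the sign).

j₁+j₂−J=1  J+j₁−j₂=3  J−j₁+j₂=5  j₁+j₂+J+1=10
(j₁±m₁, j₂±m₂, J±M) = (2,2,2,4,3,5)
P² = 1728/7
sum k=0..1:
  [0] +1/24 = 1/24
  [1] −1/48 = -1/48
S = 1/48
C² = P²·S² = 3/28 ; C = +0.327327

+√(3/28) = +0.327327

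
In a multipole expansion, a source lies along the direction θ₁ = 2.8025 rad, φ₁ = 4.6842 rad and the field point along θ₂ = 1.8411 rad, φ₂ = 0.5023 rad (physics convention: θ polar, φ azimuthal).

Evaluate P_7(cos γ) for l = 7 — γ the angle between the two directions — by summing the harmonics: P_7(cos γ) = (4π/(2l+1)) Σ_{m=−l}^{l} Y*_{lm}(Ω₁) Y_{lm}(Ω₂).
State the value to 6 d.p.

-0.182144

Summing Y*_{l m}(θ₁,φ₁)·Y_{l m}(θ₂,φ₂) over m ∈ [−7, 7]; prefactor 4π/(2·7+1) = 0.837758:
  m=-7: Y*=0.00004 + 0.00022j  Y=-0.35923 + 0.14120j  product -0.00005 - 0.00007j
  m=-6: Y*=0.00236 - 0.00040j  Y=0.39691 + 0.05100j  product 0.00096 - 0.00004j
  m=-5: Y*=-0.00222 - 0.01562j  Y=0.01801 + 0.01313j  product 0.00017 - 0.00031j
  m=-4: Y*=-0.07208 + 0.00816j  Y=-0.14873 - 0.31724j  product 0.01331 + 0.02165j
  m=-3: Y*=0.01974 + 0.23292j  Y=-0.00619 + 0.09673j  product -0.02265 + 0.00047j
  m=-2: Y*=0.49351 - 0.02785j  Y=-0.16409 + 0.25815j  product -0.07379 + 0.13197j
  m=-1: Y*=-0.01516 - 0.53767j  Y=0.12218 - 0.06711j  product -0.03794 - 0.06468j
  m=+0: Y*=0.07781 + 0.00000j  Y=0.29005 + 0.00000j  product 0.02257 + 0.00000j
  m=+1: Y*=0.01516 - 0.53767j  Y=-0.12218 - 0.06711j  product -0.03794 + 0.06468j
  m=+2: Y*=0.49351 + 0.02785j  Y=-0.16409 - 0.25815j  product -0.07379 - 0.13197j
  m=+3: Y*=-0.01974 + 0.23292j  Y=0.00619 + 0.09673j  product -0.02265 - 0.00047j
  m=+4: Y*=-0.07208 - 0.00816j  Y=-0.14873 + 0.31724j  product 0.01331 - 0.02165j
  m=+5: Y*=0.00222 - 0.01562j  Y=-0.01801 + 0.01313j  product 0.00017 + 0.00031j
  m=+6: Y*=0.00236 + 0.00040j  Y=0.39691 - 0.05100j  product 0.00096 + 0.00004j
  m=+7: Y*=-0.00004 + 0.00022j  Y=0.35923 + 0.14120j  product -0.00005 + 0.00007j
Σ over m = -0.21742 - 0.00000j; ×(4π/15) → -0.18214 - 0.00000j. Real part: -0.182144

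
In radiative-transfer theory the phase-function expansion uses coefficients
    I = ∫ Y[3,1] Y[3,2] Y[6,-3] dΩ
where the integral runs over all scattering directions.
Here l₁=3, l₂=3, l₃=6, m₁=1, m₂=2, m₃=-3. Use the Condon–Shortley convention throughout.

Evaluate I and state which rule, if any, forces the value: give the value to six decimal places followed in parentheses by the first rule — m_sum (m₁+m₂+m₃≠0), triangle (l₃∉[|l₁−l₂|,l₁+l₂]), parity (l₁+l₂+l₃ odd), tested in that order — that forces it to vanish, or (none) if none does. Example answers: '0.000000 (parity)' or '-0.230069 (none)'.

-0.230476 (none)

Rules hold: Σm=0, L=12 even, 0≤6≤6.
N = 7·7·13 = 637
Δ = 0!·6!·6!/13! = 1/12012
Racah Σ t=0..0: t=0:+1/1296 = 1/1296
⇒ 3j(3 3 6; 0 0 0)² = 100/3003, sgn +1
Racah Σ t=0..0: t=0:+1/5760 = 1/5760
⇒ 3j(3 3 6; 1 2 -3)² = 9/286, sgn -1
4πI² = N·(3j₀)²·(3jₘ)² = 1050/1573
I = -1·√(0.667514/4π) = -0.23047581
No selection rule forces the value: the integral is nonzero (none).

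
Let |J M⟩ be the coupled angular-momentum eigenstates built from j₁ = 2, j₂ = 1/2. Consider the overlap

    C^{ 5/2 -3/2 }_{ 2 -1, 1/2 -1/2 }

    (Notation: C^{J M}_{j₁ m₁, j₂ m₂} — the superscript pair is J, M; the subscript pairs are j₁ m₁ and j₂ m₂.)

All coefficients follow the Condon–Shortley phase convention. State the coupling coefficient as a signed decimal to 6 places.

+√(4/5) ≈ +0.894427

j₁+j₂−J=0  J+j₁−j₂=4  J−j₁+j₂=1  j₁+j₂+J+1=6
(j₁±m₁, j₂±m₂, J±M) = (1,3,0,1,1,4)
P² = 144/5
sum k=0..0:
  [0] +1/6 = 1/6
S = 1/6
C² = P²·S² = 4/5 ; C = +0.894427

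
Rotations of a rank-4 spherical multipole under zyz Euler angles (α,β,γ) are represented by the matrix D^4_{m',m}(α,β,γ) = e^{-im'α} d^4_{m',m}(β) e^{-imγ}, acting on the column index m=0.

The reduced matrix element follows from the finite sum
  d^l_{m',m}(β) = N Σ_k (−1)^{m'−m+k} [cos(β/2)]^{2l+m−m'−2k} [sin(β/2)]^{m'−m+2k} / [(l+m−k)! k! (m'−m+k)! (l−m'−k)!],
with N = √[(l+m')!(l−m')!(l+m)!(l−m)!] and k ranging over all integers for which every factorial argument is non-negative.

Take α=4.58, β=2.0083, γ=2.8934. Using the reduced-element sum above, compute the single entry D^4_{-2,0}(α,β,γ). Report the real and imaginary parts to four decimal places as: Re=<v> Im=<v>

First d^4_{-2,0}(β=2.0083), then the phase factors e^{-i(-2)α} and e^{-i(0)γ}:
c=cos(2.008300/2)=0.536806, s=sin(2.008300/2)=0.843706; N=√[2·720·24·24]=910.735966
Admissible k: 2..4 (factorial args all ≥0)
  k=2: (−1)^0·910.7360/(96)·0.5368^6·0.8437^2 = +0.161587
  k=3: (−1)^1·910.7360/(36)·0.5368^4·0.8437^4 = -1.064443
  k=4: (−1)^2·910.7360/(96)·0.5368^2·0.8437^6 = +0.986057
d^4_{-2,0}(2.0083) = +0.161587 -1.064443 +0.986057 = +0.083200
D = (-0.965151+0.261695i)·(+0.083200)·(+1.000000+0.000000i) = -0.080301+0.021773i

Re=-0.0803 Im=0.0218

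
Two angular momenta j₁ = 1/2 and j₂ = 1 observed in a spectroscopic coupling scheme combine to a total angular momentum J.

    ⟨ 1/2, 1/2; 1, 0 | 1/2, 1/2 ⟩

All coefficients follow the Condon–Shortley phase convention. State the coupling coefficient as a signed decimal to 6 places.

+0.577350

j₁+j₂−J=1  J+j₁−j₂=0  J−j₁+j₂=1  j₁+j₂+J+1=3
(j₁±m₁, j₂±m₂, J±M) = (1,0,1,1,1,0)
P² = 1/3
sum k=0..0:
  [0] +1/1 = 1
S = 1
C² = P²·S² = 1/3 ; C = +0.577350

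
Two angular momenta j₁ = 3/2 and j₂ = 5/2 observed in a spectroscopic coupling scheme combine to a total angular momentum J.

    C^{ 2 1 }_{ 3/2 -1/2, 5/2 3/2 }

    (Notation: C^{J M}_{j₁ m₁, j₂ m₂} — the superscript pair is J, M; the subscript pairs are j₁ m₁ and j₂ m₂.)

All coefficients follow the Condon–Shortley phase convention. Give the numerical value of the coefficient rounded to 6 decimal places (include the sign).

triangle: 2!·1!·3!/7! = 12/5040
(j±m)!: 1!·2!·4!·1!·3!·1! = 288
prefactor² = (2J+1)·Δ·N² = 24/7
  k=1: −1/(1!·1!·1!·3!·0!·0!) = -1/6
  k=2: +1/(2!·0!·0!·2!·1!·1!) = 1/4
Σ = 1/12  ⇒  CG² = 24/7·(1/12)² = 1/42
CG = +√(1/42) = +0.154303

+√(1/42) ≈ +0.154303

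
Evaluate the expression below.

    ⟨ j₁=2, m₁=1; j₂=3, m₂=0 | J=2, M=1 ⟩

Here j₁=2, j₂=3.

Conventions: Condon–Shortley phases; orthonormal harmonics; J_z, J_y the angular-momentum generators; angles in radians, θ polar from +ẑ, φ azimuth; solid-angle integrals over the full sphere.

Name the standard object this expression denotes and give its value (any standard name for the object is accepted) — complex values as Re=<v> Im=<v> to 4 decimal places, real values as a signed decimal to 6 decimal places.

Clebsch–Gordan coefficient, −√(2/7) ≈ -0.534522

This is a Clebsch–Gordan (vector-coupling) coefficient.
√[5·3!1!3!/8! · 3!1!3!3!3!1!] = √(81/14)
  +(−1)^0/∏(0,3,1,3,0,0)! = 1/36  (running 1/36)
  +(−1)^1/∏(1,2,0,2,1,1)! = -1/4  (running -2/9)
⟨..|..⟩ = √(81/14)·(-2/9) = -0.534522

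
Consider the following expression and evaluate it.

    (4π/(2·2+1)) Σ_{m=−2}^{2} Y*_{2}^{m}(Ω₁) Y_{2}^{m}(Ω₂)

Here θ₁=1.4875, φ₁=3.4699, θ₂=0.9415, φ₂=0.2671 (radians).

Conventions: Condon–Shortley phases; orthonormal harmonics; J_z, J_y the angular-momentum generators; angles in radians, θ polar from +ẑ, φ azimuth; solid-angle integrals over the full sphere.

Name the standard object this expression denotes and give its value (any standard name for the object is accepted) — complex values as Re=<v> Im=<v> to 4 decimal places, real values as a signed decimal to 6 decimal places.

Legendre polynomial (addition theorem), +0.355402

This sum is the spherical-harmonic addition theorem: it equals the Legendre polynomial P_l(cos γ) of the angle γ between the two directions.
Addition theorem: P_2(cos γ) = (4π/5) Σ_m Y*_{lm}(Ω₁) Y_{lm}(Ω₂), m = −2…2:
  m=-2: Y*=+0.303836+0.234165i  Y=+0.217287-0.128541i  product +0.096119+0.011826i
  m=-1: Y*=-0.060632-0.020653i  Y=+0.354566-0.097023i  product -0.023502-0.001440i
  m=+0: Y*=-0.308842-0.000000i  Y=+0.012384+0.000000i  product -0.003825-0.000000i
  m=+1: Y*=+0.060632-0.020653i  Y=-0.354566-0.097023i  product -0.023502+0.001440i
  m=+2: Y*=+0.303836-0.234165i  Y=+0.217287+0.128541i  product +0.096119-0.011826i
Total Σ_m = +0.141410+0.000000i. Multiply by 2.513274: +0.355402+0.000000i. P_2(cos γ) = 0.355402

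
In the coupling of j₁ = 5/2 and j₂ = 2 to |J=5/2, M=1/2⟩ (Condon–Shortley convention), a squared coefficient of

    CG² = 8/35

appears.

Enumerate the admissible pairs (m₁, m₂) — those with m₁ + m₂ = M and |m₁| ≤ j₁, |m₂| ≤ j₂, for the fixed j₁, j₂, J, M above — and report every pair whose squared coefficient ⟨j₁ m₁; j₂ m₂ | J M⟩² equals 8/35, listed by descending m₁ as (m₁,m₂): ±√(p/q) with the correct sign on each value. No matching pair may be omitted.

(1/2,0): −√(8/35)

Admissible pairs with m₁+m₂ = M = 1/2: (-3/2,2), (-1/2,1), (1/2,0), (3/2,-1), (5/2,-2)
  (m₁,m₂)=(5/2,-2): CG² = 3/14, CG = +√(3/14)
  (m₁,m₂)=(3/2,-1): CG² = 6/35, CG = +√(6/35)
  (m₁,m₂)=(1/2,0): CG² = 8/35, CG = −√(8/35)   ← matches the target
  (m₁,m₂)=(-1/2,1): CG² = 0/1, CG = 0
  (m₁,m₂)=(-3/2,2): CG² = 27/70, CG = +√(27/70)
Pairs with CG² = 8/35: (1/2,0): −√(8/35)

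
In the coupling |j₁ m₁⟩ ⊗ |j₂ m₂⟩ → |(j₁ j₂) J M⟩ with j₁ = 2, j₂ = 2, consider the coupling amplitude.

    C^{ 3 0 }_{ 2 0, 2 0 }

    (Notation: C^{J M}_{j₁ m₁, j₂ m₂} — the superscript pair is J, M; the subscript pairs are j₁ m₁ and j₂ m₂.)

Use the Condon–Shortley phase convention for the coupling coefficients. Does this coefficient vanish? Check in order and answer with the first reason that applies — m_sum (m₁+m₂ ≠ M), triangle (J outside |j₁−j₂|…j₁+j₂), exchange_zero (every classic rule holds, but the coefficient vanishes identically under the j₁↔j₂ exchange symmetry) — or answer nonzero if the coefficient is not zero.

m-sum: m₁+m₂ = 0+0 = 0, M = 0  ✓
triangle: |j₁−j₂| = 0 ≤ J = 3 ≤ j₁+j₂ = 4  ✓
exchange: j₁=j₂ and m₁=m₂, and (−1)^(j₁+j₂−J) = (−1)^1 = −1 forces ⟨j₁m₁;j₂m₂|JM⟩ = −⟨j₂m₂;j₁m₁|JM⟩ = −⟨j₁m₁;j₂m₂|JM⟩ ⇒ the coefficient vanishes identically
Racah sum check: Σ_k collapses to 0 ⇒ CG = 0

exchange_zero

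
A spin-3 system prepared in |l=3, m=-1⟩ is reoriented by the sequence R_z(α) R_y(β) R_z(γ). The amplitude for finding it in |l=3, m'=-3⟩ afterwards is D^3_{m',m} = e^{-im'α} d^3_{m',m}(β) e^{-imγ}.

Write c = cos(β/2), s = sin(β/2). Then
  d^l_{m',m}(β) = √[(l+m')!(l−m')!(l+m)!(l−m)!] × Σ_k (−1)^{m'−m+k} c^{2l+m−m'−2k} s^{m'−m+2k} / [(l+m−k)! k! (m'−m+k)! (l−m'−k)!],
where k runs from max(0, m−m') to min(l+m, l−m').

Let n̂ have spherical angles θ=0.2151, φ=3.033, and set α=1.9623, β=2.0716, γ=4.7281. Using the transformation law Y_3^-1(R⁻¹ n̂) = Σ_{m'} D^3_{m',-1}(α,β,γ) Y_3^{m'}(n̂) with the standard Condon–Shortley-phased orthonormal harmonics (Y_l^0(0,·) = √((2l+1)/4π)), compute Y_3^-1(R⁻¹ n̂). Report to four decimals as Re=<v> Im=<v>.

Re=0.0183 Im=-0.0819

Need the full column D^3_{m',-1} for m'=−3..3 at α=1.9623, β=2.0716, γ=4.7281.
cos(β/2)=0.509838, sin(β/2)=0.860271
d^3_{-3,-1}: single k=2 term ⇒ +0.193662;  D = -0.071936-0.179806i
d^3_{-2,-1}: k∈[1..2] ⇒ +0.093712 -0.533619 = -0.439907;  D = +0.315177-0.306890i
d^3_{-1,-1}: k∈[0..2] ⇒ +0.017563 -0.400026 +0.854192 = +0.471729;  D = +0.433154+0.186830i
d^3_{0,-1}: k∈[0..2] ⇒ -0.102656 +0.876826 -0.832143 = -0.057974;  D = -0.000911+0.057966i
d^3_{1,-1}: k∈[0..2] ⇒ +0.300020 -1.138923 +0.405331 = -0.433572;  D = +0.403316-0.159125i
d^3_{2,-1}: k∈[0..1] ⇒ -0.533619 +0.759639 = +0.226020;  D = +0.156901+0.162687i
d^3_{3,-1}: single k=0 term ⇒ +0.551379;  D = +0.220794-0.505241i
Y_3^{m'}(θ=0.2151,φ=3.033) and Σ D·Y over m':
  (-0.0719-0.1798i)·(-0.0038-0.0013i)  (+0.3152-0.3069i)·(+0.0444+0.0098i)  (+0.4332+0.1868i)·(-0.2587-0.0282i)  (-0.0009+0.0580i)·(+0.6461+0.0000i)  (+0.4033-0.1591i)·(+0.2587-0.0282i)  (+0.1569+0.1627i)·(+0.0444-0.0098i)  (+0.2208-0.5052i)·(+0.0038-0.0013i)
Y_3^-1(R⁻¹ n̂) = +0.018282-0.081927i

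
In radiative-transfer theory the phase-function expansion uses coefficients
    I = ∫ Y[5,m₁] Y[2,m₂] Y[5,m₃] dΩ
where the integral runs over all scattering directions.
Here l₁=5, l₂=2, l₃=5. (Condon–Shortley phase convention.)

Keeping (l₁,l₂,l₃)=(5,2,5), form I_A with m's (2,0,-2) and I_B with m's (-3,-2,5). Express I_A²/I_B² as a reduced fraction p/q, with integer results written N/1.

6/5

Same 5,2,5: normalisation and zero-m 3j drop out of the ratio.
A: Δ: 2! 8! 2! / 13! → 1/38610; sum: t=0:+1/2880 t=1:−1/1440 t=2:+1/20160 = -1/3360; 3j²(5 2 5; 2 0 -2) = Δ·Π!·Σ² = 6/715  (sign +1)
B: Δ: 2! 8! 2! / 13! → 1/38610; sum: t=0:+1/161280 = 1/161280; 3j²(5 2 5; -3 -2 5) = Δ·Π!·Σ² = 1/143  (sign +1)
I_A²/I_B² = (6/715)/(1/143) = 6/5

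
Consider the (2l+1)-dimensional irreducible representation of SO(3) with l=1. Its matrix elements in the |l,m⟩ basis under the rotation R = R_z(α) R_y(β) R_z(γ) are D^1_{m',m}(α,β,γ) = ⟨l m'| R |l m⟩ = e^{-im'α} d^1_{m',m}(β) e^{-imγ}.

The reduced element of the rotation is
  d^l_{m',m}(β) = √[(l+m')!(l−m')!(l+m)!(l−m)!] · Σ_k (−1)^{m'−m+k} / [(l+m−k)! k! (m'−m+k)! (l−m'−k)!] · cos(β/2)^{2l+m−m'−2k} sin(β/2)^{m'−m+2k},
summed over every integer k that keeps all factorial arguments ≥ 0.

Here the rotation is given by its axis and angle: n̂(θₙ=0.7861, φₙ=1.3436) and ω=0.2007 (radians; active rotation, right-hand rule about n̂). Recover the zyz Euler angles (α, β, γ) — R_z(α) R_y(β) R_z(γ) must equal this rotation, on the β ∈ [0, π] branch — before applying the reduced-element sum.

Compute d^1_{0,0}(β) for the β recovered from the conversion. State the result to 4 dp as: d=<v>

Axis–angle → zyz. n̂ = (sinθₙcosφₙ, sinθₙsinφₙ, cosθₙ) = (+0.159385, +0.689419, +0.706610), ω = 0.2007.
R = I cosω + sinω [n̂]ₓ + (1−cosω) n̂n̂ᵀ gives
  R = [+0.980437, -0.138661, +0.139700; +0.143072, +0.989468, -0.021996; -0.135179, +0.041553, +0.989950]
β = atan2(√(R₁₃²+R₂₃²), R₃₃) = 0.141897; α = atan2(R₂₃, R₁₃) mod 2π = 6.127017; γ = atan2(R₃₂, −R₃₁) mod 2π = 0.298224
d^1_{0,0}(β=0.1419) via the finite sum:
Half-angle: c=0.997484, s=0.070889. N=√(1·1·1·1)=1.000000
k∈{0,1} keeps every argument non-negative
  k=0: (−1)^0·1.0000/(1)·0.9975^2·0.0709^0 = +0.994975
  k=1: (−1)^1·1.0000/(1)·0.9975^0·0.0709^2 = -0.005025
d^1_{0,0}(0.1419) = +0.994975 -0.005025 = +0.989950

d=0.9899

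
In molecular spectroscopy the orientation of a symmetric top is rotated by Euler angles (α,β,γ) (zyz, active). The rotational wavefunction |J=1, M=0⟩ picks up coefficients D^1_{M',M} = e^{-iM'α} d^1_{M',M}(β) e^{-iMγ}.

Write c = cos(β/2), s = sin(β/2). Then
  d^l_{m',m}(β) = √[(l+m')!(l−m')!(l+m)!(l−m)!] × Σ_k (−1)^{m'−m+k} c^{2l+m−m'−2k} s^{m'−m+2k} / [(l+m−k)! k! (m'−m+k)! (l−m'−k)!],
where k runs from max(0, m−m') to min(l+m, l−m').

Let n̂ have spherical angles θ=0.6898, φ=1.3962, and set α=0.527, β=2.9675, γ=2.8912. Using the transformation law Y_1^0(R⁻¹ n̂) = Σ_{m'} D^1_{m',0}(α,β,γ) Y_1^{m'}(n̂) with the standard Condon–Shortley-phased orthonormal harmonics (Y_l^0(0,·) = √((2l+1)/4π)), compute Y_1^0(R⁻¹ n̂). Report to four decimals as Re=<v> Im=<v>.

Re=-0.3364 Im=0.0000

Need the full column D^1_{m',0} for m'=−1..1 at α=0.5270, β=2.9675, γ=2.8912.
cos(β/2)=0.086936, sin(β/2)=0.996214
d^1_{-1,0}: single k=1 term ⇒ +0.122481;  D = +0.105863+0.061601i
d^1_{0,0}: k∈[0..1] ⇒ +0.007558 -0.992442 = -0.984884;  D = -0.984884+0.000000i
d^1_{1,0}: single k=0 term ⇒ -0.122481;  D = -0.105863+0.061601i
Y_1^{m'}(θ=0.6898,φ=1.3962) and Σ D·Y over m':
  (+0.1059+0.0616i)·(+0.0382-0.2165i)  (-0.9849+0.0000i)·(+0.3769+0.0000i)  (-0.1059+0.0616i)·(-0.0382-0.2165i)
Y_1^0(R⁻¹ n̂) = -0.336435+0.000000i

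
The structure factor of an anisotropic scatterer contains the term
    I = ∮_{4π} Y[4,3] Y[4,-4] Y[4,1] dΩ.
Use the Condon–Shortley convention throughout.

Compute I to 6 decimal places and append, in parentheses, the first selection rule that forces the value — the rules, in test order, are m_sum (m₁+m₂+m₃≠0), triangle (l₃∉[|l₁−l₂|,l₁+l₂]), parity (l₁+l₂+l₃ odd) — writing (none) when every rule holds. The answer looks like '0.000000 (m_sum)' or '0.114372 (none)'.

-0.168431 (none)

m-sum 0 ✓  L=12 even ✓  0≤4≤8 ✓
Π(2lᵢ+1) = 9×9×9 = 729
triangle coeff Δ(4,4,4) = 1/450450
Σ_t [0,4]: t=0:+1/13824 t=1:−1/216 t=2:+1/64 t=3:−1/216 t=4:+1/13824 = 5/768
(3j)²=18/1001 [(4 4 4; 0 0 0)], sign=+1
Σ_t [0,0]: t=0:+1/3456 = 1/3456
(3j)²=35/1287 [(4 4 4; 3 -4 1)], sign=-1
⇒ 4πI² = 7290/20449
I = (-1)√(7290/20449/(4π)) = -0.16843130
No selection rule forces the value: the integral is nonzero (none).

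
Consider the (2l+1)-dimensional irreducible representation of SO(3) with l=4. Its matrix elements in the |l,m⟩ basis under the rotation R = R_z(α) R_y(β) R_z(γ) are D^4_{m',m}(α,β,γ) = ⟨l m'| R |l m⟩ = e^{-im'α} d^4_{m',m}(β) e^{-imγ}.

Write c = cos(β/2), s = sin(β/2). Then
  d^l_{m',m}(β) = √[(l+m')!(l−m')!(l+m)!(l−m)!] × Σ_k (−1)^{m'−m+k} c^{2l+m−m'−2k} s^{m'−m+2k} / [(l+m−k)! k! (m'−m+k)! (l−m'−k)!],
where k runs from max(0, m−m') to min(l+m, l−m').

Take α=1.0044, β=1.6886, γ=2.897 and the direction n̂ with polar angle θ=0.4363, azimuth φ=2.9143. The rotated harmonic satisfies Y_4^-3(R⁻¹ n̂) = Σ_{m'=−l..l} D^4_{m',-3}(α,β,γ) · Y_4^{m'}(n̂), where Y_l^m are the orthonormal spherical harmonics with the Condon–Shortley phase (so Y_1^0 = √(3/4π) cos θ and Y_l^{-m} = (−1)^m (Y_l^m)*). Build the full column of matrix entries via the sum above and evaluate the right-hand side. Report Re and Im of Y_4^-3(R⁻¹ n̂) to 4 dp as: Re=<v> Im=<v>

Need the full column D^4_{m',-3} for m'=−4..4 at α=1.0044, β=1.6886, γ=2.8970.
cos(β/2)=0.664255, sin(β/2)=0.747506
d^4_{-4,-3}: single k=1 term ⇒ +0.120643;  D = +0.119425+0.017101i
d^4_{-3,-3}: k∈[0..1] ⇒ +0.037903 -0.335997 = -0.298094;  D = -0.193997+0.226330i
d^4_{-2,-3}: k∈[0..1] ⇒ -0.159596 +0.606322 = +0.446726;  D = -0.130212-0.427328i
d^4_{-1,-3}: k∈[0..1] ⇒ +0.380985 -0.804113 = -0.423128;  D = +0.407728+0.113115i
d^4_{0,-3}: k∈[0..1] ⇒ -0.639119 +0.809361 = +0.170242;  D = -0.126430+0.114008i
d^4_{1,-3}: k∈[0..1] ⇒ +0.804113 -0.610982 = +0.193130;  D = +0.032176+0.190431i
d^4_{2,-3}: k∈[0..1] ⇒ -0.767827 +0.324118 = -0.443710;  D = -0.408854-0.172386i
d^4_{3,-3}: k∈[0..1] ⇒ +0.538836 -0.097481 = +0.441355;  D = +0.362919-0.251166i
d^4_{4,-3}: single k=0 term ⇒ -0.245010;  D = +0.009550+0.244824i
Y_4^{m'}(θ=0.4363,φ=2.9143) and Σ D·Y over m':
  (+0.1194+0.0171i)·(+0.0087+0.0111i)  (-0.1940+0.2263i)·(-0.0665-0.0540i)  (-0.1302-0.4273i)·(+0.2549+0.1246i)  (+0.4077+0.1131i)·(-0.4855-0.1123i)  (-0.1264+0.1140i)·(+0.2087+0.0000i)  (+0.0322+0.1904i)·(+0.4855-0.1123i)  (-0.4089-0.1724i)·(+0.2549-0.1246i)  (+0.3629-0.2512i)·(+0.0665-0.0540i)  (+0.0096+0.2448i)·(+0.0087-0.0111i)
Y_4^-3(R⁻¹ n̂) = -0.240953-0.143597i

Re=-0.2410 Im=-0.1436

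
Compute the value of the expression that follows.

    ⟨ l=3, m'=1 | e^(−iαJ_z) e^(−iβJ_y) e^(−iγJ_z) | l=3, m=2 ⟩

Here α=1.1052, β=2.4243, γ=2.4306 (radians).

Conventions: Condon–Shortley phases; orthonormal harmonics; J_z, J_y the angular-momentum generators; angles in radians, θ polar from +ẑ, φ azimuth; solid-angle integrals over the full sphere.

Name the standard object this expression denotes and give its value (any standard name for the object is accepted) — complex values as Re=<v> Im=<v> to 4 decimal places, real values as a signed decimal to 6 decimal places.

This is a Wigner D-matrix element — the rotation-matrix element ⟨l m'| R(α,β,γ) |l m⟩ in the angular-momentum basis.
Split into d^3_{1,2}(β=2.4243) × two z-phases.
With c≡cos(β/2)=0.351007 and s≡sin(β/2)=0.936373, N=[24·2·120·1]^{1/2}=75.894664
The bounds max(0,m−m')=1 and min(l+m,l−m')=2 give 2 terms
  k=1: (−1)^0·75.8947/(24)·0.3510^5·0.9364^1 = +0.015777
  k=2: (−1)^1·75.8947/(12)·0.3510^3·0.9364^3 = -0.224556
d^3_{1,2}(2.4243) = +0.015777 -0.224556 = -0.208778
Attach z-rotation phases: D = e^{-i(1)(1.1052)}·(-0.208778)·e^{-i(2)(2.4306)} = -0.198390-0.065037i

Wigner D-matrix element, Re=-0.1984 Im=-0.0650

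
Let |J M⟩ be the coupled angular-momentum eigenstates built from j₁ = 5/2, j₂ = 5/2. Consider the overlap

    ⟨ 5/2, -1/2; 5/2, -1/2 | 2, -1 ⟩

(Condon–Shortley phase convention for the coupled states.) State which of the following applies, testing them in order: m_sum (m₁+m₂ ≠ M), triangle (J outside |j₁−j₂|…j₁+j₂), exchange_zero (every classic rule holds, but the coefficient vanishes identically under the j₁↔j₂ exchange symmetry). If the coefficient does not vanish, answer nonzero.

m-sum: m₁+m₂ = -1/2+(-1/2) = -1, M = -1  ✓
triangle: |j₁−j₂| = 0 ≤ J = 2 ≤ j₁+j₂ = 5  ✓
exchange: j₁=j₂ and m₁=m₂, and (−1)^(j₁+j₂−J) = (−1)^3 = −1 forces ⟨j₁m₁;j₂m₂|JM⟩ = −⟨j₂m₂;j₁m₁|JM⟩ = −⟨j₁m₁;j₂m₂|JM⟩ ⇒ the coefficient vanishes identically
Racah sum check: Σ_k collapses to 0 ⇒ CG = 0

exchange_zero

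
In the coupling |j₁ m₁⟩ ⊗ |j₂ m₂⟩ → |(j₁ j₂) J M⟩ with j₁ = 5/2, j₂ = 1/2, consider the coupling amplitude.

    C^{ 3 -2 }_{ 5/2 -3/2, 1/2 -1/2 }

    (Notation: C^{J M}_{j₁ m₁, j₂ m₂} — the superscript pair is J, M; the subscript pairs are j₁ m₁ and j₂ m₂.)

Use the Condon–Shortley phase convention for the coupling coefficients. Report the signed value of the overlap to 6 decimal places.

+0.912871  (= +√(5/6))

triangle: 0!·5!·1!/7! = 120/5040
(j±m)!: 1!·4!·0!·1!·1!·5! = 2880
prefactor² = (2J+1)·Δ·N² = 480
  k=0: +1/(0!·0!·4!·0!·1!·1!) = 1/24
Σ = 1/24  ⇒  CG² = 480·(1/24)² = 5/6
CG = +√(5/6) = +0.912871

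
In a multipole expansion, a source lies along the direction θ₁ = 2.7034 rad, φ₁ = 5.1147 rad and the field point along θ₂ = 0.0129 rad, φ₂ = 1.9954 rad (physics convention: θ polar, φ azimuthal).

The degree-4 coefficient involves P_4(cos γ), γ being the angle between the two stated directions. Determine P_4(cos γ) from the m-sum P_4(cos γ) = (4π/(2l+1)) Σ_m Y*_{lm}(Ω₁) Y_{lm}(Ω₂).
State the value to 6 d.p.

0.275627

Expand P_4 via completeness: Σ_{m} conj(Y_{4,m}) at Ω₁ times Y_{4,m} at Ω₂ —
  m=-4: Y*=-0.000551+0.014333i  Y=-0.000000-0.000000i  product +0.000000-0.000000i
  m=-3: Y*=+0.080912-0.030813i  Y=+0.000003+0.000001i  product +0.000000-0.000000i
  m=-2: Y*=-0.197929-0.205689i  Y=-0.000221+0.000251i  product +0.000095-0.000004i
  m=-1: Y*=-0.194990+0.458239i  Y=-0.010052-0.022235i  product +0.012149-0.000271i
  m=+0: Y*=+0.204492-0.000000i  Y=+0.845580+0.000000i  product +0.172914+0.000000i
  m=+1: Y*=+0.194990+0.458239i  Y=+0.010052-0.022235i  product +0.012149+0.000271i
  m=+2: Y*=-0.197929+0.205689i  Y=-0.000221-0.000251i  product +0.000095+0.000004i
  m=+3: Y*=-0.080912-0.030813i  Y=-0.000003+0.000001i  product +0.000000+0.000000i
  m=+4: Y*=-0.000551-0.014333i  Y=-0.000000+0.000000i  product +0.000000+0.000000i
Σ over m = +0.197403+0.000000i; ×(4π/9) → +0.275627+0.000000i. Real part: 0.275627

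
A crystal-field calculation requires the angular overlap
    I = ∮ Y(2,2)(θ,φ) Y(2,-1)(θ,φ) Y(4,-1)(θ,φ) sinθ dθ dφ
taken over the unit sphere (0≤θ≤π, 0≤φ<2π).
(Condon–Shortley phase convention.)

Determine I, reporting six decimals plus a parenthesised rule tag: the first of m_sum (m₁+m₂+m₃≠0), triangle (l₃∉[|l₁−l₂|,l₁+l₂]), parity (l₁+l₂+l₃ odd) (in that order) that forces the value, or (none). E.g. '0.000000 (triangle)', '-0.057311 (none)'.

m-sum 0 ✓  L=8 even ✓  0≤4≤4 ✓
Π(2lᵢ+1) = 5×5×9 = 225
triangle coeff Δ(2,2,4) = 1/630
Σ_t [0,0]: t=0:+1/16 = 1/16
(3j)²=2/35 [(2 2 4; 0 0 0)], sign=+1
Σ_t [0,0]: t=0:+1/144 = 1/144
(3j)²=1/126 [(2 2 4; 2 -1 -1)], sign=-1
⇒ 4πI² = 5/49
I = (-1)√(5/49/(4π)) = -0.09011188
No selection rule forces the value: the integral is nonzero (none).

-0.090112 (none)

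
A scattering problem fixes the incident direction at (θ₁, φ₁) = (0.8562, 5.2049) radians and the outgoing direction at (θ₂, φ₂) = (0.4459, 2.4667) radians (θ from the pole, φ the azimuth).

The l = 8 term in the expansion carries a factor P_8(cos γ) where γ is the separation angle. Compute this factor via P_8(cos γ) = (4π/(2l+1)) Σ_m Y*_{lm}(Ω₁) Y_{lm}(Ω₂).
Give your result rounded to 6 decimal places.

Addition theorem: P_8(cos γ) = (4π/17) Σ_m Y*_{lm}(Ω₁) Y_{lm}(Ω₂), m = −8…8:
  [-8]  conj(Y_{8,-8})(Ω₁) = -0.03812 - 0.03913j ; Y_{8,-8}(Ω₂) = 0.00039 - 0.00048j ; Δ = -0.00003 + 0.00000j
  [-7]  conj(Y_{8,-7})(Ω₁) = 0.05710 - 0.18076j ; Y_{8,-7}(Ω₂) = -0.00006 + 0.00516j ; Δ = 0.00093 + 0.00031j
  [-6]  conj(Y_{8,-6})(Ω₁) = 0.37386 - 0.07055j ; Y_{8,-6}(Ω₂) = -0.01671 - 0.02140j ; Δ = -0.00776 - 0.00682j
  [-5]  conj(Y_{8,-5})(Ω₁) = 0.28322 + 0.35092j ; Y_{8,-5}(Ω₂) = 0.09809 + 0.02326j ; Δ = 0.01962 + 0.04101j
  [-4]  conj(Y_{8,-4})(Ω₁) = -0.07798 + 0.18484j ; Y_{8,-4}(Ω₂) = -0.24229 + 0.11467j ; Δ = -0.00230 - 0.05373j
  [-3]  conj(Y_{8,-3})(Ω₁) = 0.23902 - 0.02236j ; Y_{8,-3}(Ω₂) = 0.21279 - 0.43618j ; Δ = 0.04111 - 0.10901j
  [-2]  conj(Y_{8,-2})(Ω₁) = 0.19078 + 0.28756j ; Y_{8,-2}(Ω₂) = 0.10835 + 0.48224j ; Δ = -0.11800 + 0.12316j
  [-1]  conj(Y_{8,-1})(Ω₁) = 0.04254 - 0.07928j ; Y_{8,-1}(Ω₂) = -0.01804 - 0.01443j ; Δ = -0.00191 + 0.00082j
  [+0]  conj(Y_{8,0})(Ω₁) = 0.35867 + 0.00000j ; Y_{8,0}(Ω₂) = -0.47596 + 0.00000j ; Δ = -0.17071 + 0.00000j
  [+1]  conj(Y_{8,1})(Ω₁) = -0.04254 - 0.07928j ; Y_{8,1}(Ω₂) = 0.01804 - 0.01443j ; Δ = -0.00191 - 0.00082j
  [+2]  conj(Y_{8,2})(Ω₁) = 0.19078 - 0.28756j ; Y_{8,2}(Ω₂) = 0.10835 - 0.48224j ; Δ = -0.11800 - 0.12316j
  [+3]  conj(Y_{8,3})(Ω₁) = -0.23902 - 0.02236j ; Y_{8,3}(Ω₂) = -0.21279 - 0.43618j ; Δ = 0.04111 + 0.10901j
  [+4]  conj(Y_{8,4})(Ω₁) = -0.07798 - 0.18484j ; Y_{8,4}(Ω₂) = -0.24229 - 0.11467j ; Δ = -0.00230 + 0.05373j
  [+5]  conj(Y_{8,5})(Ω₁) = -0.28322 + 0.35092j ; Y_{8,5}(Ω₂) = -0.09809 + 0.02326j ; Δ = 0.01962 - 0.04101j
  [+6]  conj(Y_{8,6})(Ω₁) = 0.37386 + 0.07055j ; Y_{8,6}(Ω₂) = -0.01671 + 0.02140j ; Δ = -0.00776 + 0.00682j
  [+7]  conj(Y_{8,7})(Ω₁) = -0.05710 - 0.18076j ; Y_{8,7}(Ω₂) = 0.00006 + 0.00516j ; Δ = 0.00093 - 0.00031j
  [+8]  conj(Y_{8,8})(Ω₁) = -0.03812 + 0.03913j ; Y_{8,8}(Ω₂) = 0.00039 + 0.00048j ; Δ = -0.00003 - 0.00000j
Σ over m = -0.30741 - 0.00000j; ×(4π/17) → -0.22723 - 0.00000j. Real part: -0.227234

-0.227234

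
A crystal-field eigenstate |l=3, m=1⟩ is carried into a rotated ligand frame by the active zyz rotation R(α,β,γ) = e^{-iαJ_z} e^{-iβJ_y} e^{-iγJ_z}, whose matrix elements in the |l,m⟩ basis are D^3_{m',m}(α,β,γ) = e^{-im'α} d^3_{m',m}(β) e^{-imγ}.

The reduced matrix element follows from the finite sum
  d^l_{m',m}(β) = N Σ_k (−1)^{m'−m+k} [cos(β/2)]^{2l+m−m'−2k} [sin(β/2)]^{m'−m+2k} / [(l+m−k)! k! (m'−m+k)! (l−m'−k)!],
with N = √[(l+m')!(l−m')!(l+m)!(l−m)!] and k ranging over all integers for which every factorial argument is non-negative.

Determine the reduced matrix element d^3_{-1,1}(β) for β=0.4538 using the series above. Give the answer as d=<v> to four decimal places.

d^3_{-1,1}(β=0.4538) via the finite sum:
With c≡cos(β/2)=0.974368 and s≡sin(β/2)=0.224958, N=[2·24·24·2]^{1/2}=48.000000
The bounds max(0,m−m')=2 and min(l+m,l−m')=4 give 3 terms
  k=2: (−1)^0·48.0000/(8)·0.9744^4·0.2250^2 = +0.273683
  k=3: (−1)^1·48.0000/(6)·0.9744^2·0.2250^4 = -0.019451
  k=4: (−1)^2·48.0000/(48)·0.9744^0·0.2250^6 = +0.000130
d^3_{-1,1}(0.4538) = +0.273683 -0.019451 +0.000130 = +0.254361

d=0.2544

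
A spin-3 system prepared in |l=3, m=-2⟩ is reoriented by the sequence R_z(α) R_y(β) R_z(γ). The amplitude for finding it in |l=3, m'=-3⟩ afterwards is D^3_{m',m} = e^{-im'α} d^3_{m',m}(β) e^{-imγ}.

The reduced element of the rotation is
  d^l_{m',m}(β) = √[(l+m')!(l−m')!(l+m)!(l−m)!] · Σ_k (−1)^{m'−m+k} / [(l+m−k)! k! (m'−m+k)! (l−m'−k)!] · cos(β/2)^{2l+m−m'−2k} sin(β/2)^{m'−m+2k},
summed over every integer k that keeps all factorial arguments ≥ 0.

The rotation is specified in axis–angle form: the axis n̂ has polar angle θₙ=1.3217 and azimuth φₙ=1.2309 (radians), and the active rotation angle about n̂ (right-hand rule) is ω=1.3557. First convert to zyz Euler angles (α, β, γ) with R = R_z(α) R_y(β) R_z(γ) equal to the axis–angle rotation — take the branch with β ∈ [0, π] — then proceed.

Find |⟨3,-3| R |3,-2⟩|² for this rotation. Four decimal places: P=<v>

P=0.2210

Axis–angle → zyz. n̂ = (sinθₙcosφₙ, sinθₙsinφₙ, cosθₙ) = (+0.323099, +0.913691, +0.246528), ω = 1.3557.
R = I cosω + sinω [n̂]ₓ + (1−cosω) n̂n̂ᵀ gives
  R = [+0.295553, -0.008645, +0.955287; +0.473049, +0.870085, -0.138481; -0.829984, +0.492827, +0.261246]
β = atan2(√(R₁₃²+R₂₃²), R₃₃) = 1.306484; α = atan2(R₂₃, R₁₃) mod 2π = 6.139225; γ = atan2(R₃₂, −R₃₁) mod 2π = 0.535833
D^3_{-3,-2}(6.1392,1.3065,0.5358) = e^{-i·-3·6.1392}·d^3_{-3,-2}(1.3065)·e^{-i·-2·0.5358}. Compute d first:
c=cos(1.306484/2)=0.794118, s=sin(1.306484/2)=0.607764; N=√[1·720·1·120]=293.938769
Admissible k: 1..1 (factorial args all ≥0)
  k=1: (−1)^0·293.9388/(120)·0.7941^5·0.6078^1 = +0.470148
d^3_{-3,-2}(1.3065) = +0.470148
|D^3_{-3,-2}|² = |d^3_{-3,-2}(β)|² = (+0.470148)² = 0.221039 (the z-rotation phases have unit modulus)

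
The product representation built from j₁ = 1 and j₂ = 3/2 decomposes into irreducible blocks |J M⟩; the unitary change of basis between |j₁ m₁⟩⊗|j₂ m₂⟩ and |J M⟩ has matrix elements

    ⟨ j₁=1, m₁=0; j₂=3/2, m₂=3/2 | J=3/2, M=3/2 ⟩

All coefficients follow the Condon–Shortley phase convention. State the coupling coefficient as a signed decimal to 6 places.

triangle: 1!·1!·2!/5! = 2/120
(j±m)!: 1!·1!·3!·0!·3!·0! = 36
prefactor² = (2J+1)·Δ·N² = 12/5
  k=1: −1/(1!·0!·0!·2!·1!·0!) = -1/2
Σ = -1/2  ⇒  CG² = 12/5·(-1/2)² = 3/5
CG = −√(3/5) = -0.774597

-0.774597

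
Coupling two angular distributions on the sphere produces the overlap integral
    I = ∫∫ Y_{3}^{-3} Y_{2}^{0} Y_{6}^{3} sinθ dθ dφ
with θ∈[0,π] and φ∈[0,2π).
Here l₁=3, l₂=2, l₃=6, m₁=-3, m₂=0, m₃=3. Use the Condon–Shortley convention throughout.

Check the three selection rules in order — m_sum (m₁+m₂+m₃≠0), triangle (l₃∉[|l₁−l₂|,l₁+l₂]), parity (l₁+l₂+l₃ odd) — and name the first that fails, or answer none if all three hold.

triangle

Σmᵢ = 0  ✓
l₃∈[|l₁−l₂|,l₁+l₂]=[1,5] required, l₃=6 fails  ✗
Σlᵢ = 11 ⇒ odd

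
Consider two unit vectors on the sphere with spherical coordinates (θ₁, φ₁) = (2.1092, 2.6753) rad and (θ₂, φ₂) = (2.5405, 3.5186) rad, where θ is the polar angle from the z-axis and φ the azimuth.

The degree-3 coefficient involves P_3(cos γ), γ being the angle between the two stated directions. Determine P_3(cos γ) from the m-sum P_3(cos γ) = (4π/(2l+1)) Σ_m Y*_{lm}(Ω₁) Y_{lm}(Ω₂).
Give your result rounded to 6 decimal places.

-0.081714

Expand P_3 via completeness: Σ_{m} conj(Y_{3,m}) at Ω₁ times Y_{3,m} at Ω₂ —
  m=-3: (-0.04517 + 0.26013j) × (-0.03213 + 0.06829j) = -0.01631 - 0.01144j  (running Σ = -0.01631 - 0.01144j)
  m=-2: (-0.23011 + 0.31023j) × (-0.19651 + 0.18454j) = -0.01203 - 0.10343j  (running Σ = -0.02834 - 0.11487j)
  m=-1: (-0.07798 + 0.03925j) × (-0.40798 + 0.16154j) = 0.02547 - 0.02861j  (running Σ = -0.00287 - 0.14348j)
  m=0: (0.32250 + 0.00000j) × (-0.12335 + 0.00000j) = -0.03978 + 0.00000j  (running Σ = -0.04265 - 0.14348j)
  m=1: (0.07798 + 0.03925j) × (0.40798 + 0.16154j) = 0.02547 + 0.02861j  (running Σ = -0.01717 - 0.11487j)
  m=2: (-0.23011 - 0.31023j) × (-0.19651 - 0.18454j) = -0.01203 + 0.10343j  (running Σ = -0.02921 - 0.01144j)
  m=3: (0.04517 + 0.26013j) × (0.03213 + 0.06829j) = -0.01631 + 0.01144j  (running Σ = -0.04552 - 0.00000j)
Accumulated sum -0.04552 - 0.00000j; after 4π/(2l+1) scaling, -0.08171 - 0.00000j ⇒ P_3 = -0.081714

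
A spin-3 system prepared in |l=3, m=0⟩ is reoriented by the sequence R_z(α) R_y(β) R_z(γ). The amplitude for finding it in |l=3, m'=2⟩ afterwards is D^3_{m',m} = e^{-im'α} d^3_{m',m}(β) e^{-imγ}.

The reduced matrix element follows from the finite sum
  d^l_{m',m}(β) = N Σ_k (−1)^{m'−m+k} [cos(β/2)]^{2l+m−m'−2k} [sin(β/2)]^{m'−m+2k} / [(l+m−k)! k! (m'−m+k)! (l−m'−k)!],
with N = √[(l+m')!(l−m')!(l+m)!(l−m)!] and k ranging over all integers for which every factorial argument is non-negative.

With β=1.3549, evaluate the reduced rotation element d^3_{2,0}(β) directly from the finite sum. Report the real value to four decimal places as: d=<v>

d=0.2799

d^3_{2,0}(β=1.3549) via the finite sum:
c=cos(1.354900/2)=0.779174, s=sin(1.354900/2)=0.626808; N=√[120·1·6·6]=65.726707
k: max(0,(0)−(2))=0 … min(3+(0),3−(2))=1
  k=0: (−1)^2·65.7267/(12)·0.7792^4·0.6268^2 = +0.793171
  k=1: (−1)^3·65.7267/(12)·0.7792^2·0.6268^4 = -0.513296
d^3_{2,0}(1.3549) = +0.793171 -0.513296 = +0.279875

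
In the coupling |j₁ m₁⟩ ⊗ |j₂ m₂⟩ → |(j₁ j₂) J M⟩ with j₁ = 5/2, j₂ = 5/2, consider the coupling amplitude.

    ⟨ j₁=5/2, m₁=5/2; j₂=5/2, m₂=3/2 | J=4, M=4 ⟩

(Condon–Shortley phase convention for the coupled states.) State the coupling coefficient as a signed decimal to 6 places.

√[9·1!4!4!/10! · 5!0!4!1!8!0!] = √(165888)
  +(−1)^0/∏(0,1,0,4,4,0)! = 1/576  (running 1/576)
⟨..|..⟩ = √(165888)·(1/576) = +0.707107

+√(1/2) = +0.707107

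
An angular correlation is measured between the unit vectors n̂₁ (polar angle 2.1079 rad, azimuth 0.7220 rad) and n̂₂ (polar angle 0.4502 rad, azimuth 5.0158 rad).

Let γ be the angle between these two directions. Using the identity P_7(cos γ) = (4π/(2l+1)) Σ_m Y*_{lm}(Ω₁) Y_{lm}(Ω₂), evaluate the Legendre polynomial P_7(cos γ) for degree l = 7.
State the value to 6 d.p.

-0.317314

Expand P_7 via completeness: Σ_{m} conj(Y_{7,m}) at Ω₁ times Y_{7,m} at Ω₂ —
  term(m=-7) = +0.000054+0.000250i   from Y*(Ω₁)=+0.057902-0.162852i, Y(Ω₂)=-0.001257+0.000776i
  term(m=-6) = -0.003559+0.002595i   from Y*(Ω₁)=+0.142986+0.357586i, Y(Ω₂)=+0.002826+0.011082i
  term(m=-5) = -0.019541-0.011244i   from Y*(Ω₁)=-0.368413-0.186404i, Y(Ω₂)=+0.054526+0.002933i
  term(m=-4) = +0.001523-0.014655i   from Y*(Ω₁)=+0.079866-0.020699i, Y(Ω₂)=+0.062435-0.167316i
  term(m=-3) = -0.118382+0.038579i   from Y*(Ω₁)=+0.176173-0.260180i, Y(Ω₂)=-0.312903-0.243128i
  term(m=-2) = -0.083520-0.092650i   from Y*(Ω₁)=+0.029865+0.234272i, Y(Ω₂)=-0.433877+0.301197i
  term(m=-1) = -0.019602+0.044061i   from Y*(Ω₁)=+0.169459+0.149228i, Y(Ω₂)=+0.063811+0.203818i
  term(m=+0) = +0.107288+0.000000i   from Y*(Ω₁)=-0.267850-0.000000i, Y(Ω₂)=-0.400554+0.000000i
  term(m=+1) = -0.019602-0.044061i   from Y*(Ω₁)=-0.169459+0.149228i, Y(Ω₂)=-0.063811+0.203818i
  term(m=+2) = -0.083520+0.092650i   from Y*(Ω₁)=+0.029865-0.234272i, Y(Ω₂)=-0.433877-0.301197i
  term(m=+3) = -0.118382-0.038579i   from Y*(Ω₁)=-0.176173-0.260180i, Y(Ω₂)=+0.312903-0.243128i
  term(m=+4) = +0.001523+0.014655i   from Y*(Ω₁)=+0.079866+0.020699i, Y(Ω₂)=+0.062435+0.167316i
  term(m=+5) = -0.019541+0.011244i   from Y*(Ω₁)=+0.368413-0.186404i, Y(Ω₂)=-0.054526+0.002933i
  term(m=+6) = -0.003559-0.002595i   from Y*(Ω₁)=+0.142986-0.357586i, Y(Ω₂)=+0.002826-0.011082i
  term(m=+7) = +0.000054-0.000250i   from Y*(Ω₁)=-0.057902-0.162852i, Y(Ω₂)=+0.001257+0.000776i
Accumulated sum -0.378766-0.000000i; after 4π/(2l+1) scaling, -0.317314-0.000000i ⇒ P_7 = -0.317314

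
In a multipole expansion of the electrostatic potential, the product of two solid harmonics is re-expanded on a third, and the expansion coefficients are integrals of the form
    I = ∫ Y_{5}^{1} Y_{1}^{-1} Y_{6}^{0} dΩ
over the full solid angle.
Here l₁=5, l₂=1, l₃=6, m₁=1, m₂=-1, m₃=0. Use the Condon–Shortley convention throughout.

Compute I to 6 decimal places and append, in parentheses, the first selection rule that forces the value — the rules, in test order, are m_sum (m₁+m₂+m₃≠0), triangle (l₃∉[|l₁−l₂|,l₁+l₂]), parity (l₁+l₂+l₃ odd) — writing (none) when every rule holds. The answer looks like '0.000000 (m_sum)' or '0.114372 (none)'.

Checks pass: Σm=0; 12 even; l₃=6∈[4,6].
(2·5+1)(2·1+1)(2·6+1) = 429
Δ: 0! 10! 2! / 13! → 1/858
sum: t=0:+1/14400 = 1/14400
3j²(5 1 6; 0 0 0) = Δ·Π!·Σ² = 6/143  (sign +1)
sum: t=0:+1/34560 = 1/34560
3j²(5 1 6; 1 -1 0) = Δ·Π!·Σ² = 5/286  (sign +1)
combine: 4πI² = 429·6/143·5/286 = 45/143
take √, sign +1: I = 0.15824621
No selection rule forces the value: the integral is nonzero (none).

0.158246 (none)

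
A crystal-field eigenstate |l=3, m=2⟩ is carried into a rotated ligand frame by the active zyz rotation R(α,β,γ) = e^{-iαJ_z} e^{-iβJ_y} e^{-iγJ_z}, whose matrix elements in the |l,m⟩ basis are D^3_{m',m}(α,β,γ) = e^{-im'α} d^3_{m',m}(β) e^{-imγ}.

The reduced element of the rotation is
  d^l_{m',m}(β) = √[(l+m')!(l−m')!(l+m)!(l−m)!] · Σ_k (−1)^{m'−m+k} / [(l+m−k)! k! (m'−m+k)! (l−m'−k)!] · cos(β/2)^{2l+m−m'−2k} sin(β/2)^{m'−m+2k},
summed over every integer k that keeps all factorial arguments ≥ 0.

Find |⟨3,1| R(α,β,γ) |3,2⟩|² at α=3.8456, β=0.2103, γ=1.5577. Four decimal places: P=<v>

D^3_{1,2}(3.8456,0.2103,1.5577) = e^{-i·1·3.8456}·d^3_{1,2}(0.2103)·e^{-i·2·1.5577}. Compute d first:
Half-angle: c=0.994477, s=0.104956. N=√(24·2·120·1)=75.894664
k: max(0,(2)−(1))=1 … min(3+(2),3−(1))=2
  k=1: (−1)^0·75.8947/(24)·0.9945^5·0.1050^1 = +0.322836
  k=2: (−1)^1·75.8947/(12)·0.9945^3·0.1050^3 = -0.007192
d^3_{1,2}(0.2103) = +0.322836 -0.007192 = +0.315644
|D^3_{1,2}|² = |d^3_{1,2}(β)|² = (+0.315644)² = 0.099631 (the z-rotation phases have unit modulus)

P=0.0996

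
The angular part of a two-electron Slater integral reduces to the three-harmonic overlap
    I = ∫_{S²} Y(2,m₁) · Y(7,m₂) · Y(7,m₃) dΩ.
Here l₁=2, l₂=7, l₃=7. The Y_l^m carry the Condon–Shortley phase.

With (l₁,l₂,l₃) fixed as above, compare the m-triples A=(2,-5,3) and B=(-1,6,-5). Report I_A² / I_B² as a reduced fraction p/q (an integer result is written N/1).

l's match ⇒ only the (l;m) 3-j factors differ between A and B.
A: triangle coeff Δ(2,7,7) = 1/185640; Σ_t [0,0]: t=0:+1/29030400 = 1/29030400; (3j)²=99/7735 [(2 7 7; 2 -5 3)], sign=+1
B: triangle coeff Δ(2,7,7) = 1/185640; Σ_t [1,2]: t=1:−1/958003200 t=2:+1/79833600 = 1/87091200; (3j)²=121/4760 [(2 7 7; -1 6 -5)], sign=+1
I_A²/I_B² = (99/7735)/(121/4760) = 72/143

72/143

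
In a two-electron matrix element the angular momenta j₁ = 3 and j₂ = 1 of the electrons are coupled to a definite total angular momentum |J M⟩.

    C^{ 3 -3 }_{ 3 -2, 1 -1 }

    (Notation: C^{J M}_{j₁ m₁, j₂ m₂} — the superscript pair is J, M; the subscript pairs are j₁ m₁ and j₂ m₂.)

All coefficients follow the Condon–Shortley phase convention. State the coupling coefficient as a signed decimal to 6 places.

+√(1/4) = +0.500000

√[7·1!5!1!/8! · 1!5!0!2!0!6!] = √(3600)
  +(−1)^0/∏(0,1,5,0,0,1)! = 1/120  (running 1/120)
⟨..|..⟩ = √(3600)·(1/120) = +0.500000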